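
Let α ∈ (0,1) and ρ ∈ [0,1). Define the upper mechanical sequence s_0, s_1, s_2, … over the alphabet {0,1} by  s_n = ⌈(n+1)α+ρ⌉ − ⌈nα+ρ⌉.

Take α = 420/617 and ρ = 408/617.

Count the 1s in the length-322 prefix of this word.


#1s = Σ_{n=0}^{321} s_n = Σ_{n=0}^{321} (⌈(n+1)α+ρ⌉ − ⌈nα+ρ⌉)
the sum telescopes: every ⌈nα+ρ⌉ with 0 < n < 322 appears once with + and once with −, leaving ⌈322α+ρ⌉ − ⌈0·α+ρ⌉
322α + ρ = (322·420 + 408) / 617 = 135648/617
ρ = 408/617
⌈135648/617⌉ = 220,  ⌈408/617⌉ = 1
#1s = 220 − 1 = 219

219


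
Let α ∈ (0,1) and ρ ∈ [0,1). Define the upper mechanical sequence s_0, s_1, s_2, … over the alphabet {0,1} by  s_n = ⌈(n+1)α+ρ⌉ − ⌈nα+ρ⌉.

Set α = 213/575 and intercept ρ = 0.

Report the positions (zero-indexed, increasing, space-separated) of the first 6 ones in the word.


0 2 5 8 10 13

n=0: ⌈213/575⌉−⌈0/575⌉ = 1−0 = 1  ← one
n=1: ⌈426/575⌉−⌈213/575⌉ = 1−1 = 0
n=2: ⌈639/575⌉−⌈426/575⌉ = 2−1 = 1  ← one
n=3: ⌈852/575⌉−⌈639/575⌉ = 2−2 = 0
n=4: ⌈1065/575⌉−⌈852/575⌉ = 2−2 = 0
n=5: ⌈1278/575⌉−⌈1065/575⌉ = 3−2 = 1  ← one
n=6: ⌈1491/575⌉−⌈1278/575⌉ = 3−3 = 0
n=7: ⌈1704/575⌉−⌈1491/575⌉ = 3−3 = 0
n=8: ⌈1917/575⌉−⌈1704/575⌉ = 4−3 = 1  ← one
n=9: ⌈2130/575⌉−⌈1917/575⌉ = 4−4 = 0
n=10: ⌈2343/575⌉−⌈2130/575⌉ = 5−4 = 1  ← one
n=11: ⌈2556/575⌉−⌈2343/575⌉ = 5−5 = 0
n=12: ⌈2769/575⌉−⌈2556/575⌉ = 5−5 = 0
n=13: ⌈2982/575⌉−⌈2769/575⌉ = 6−5 = 1  ← one
positions of the first 6 ones: 0 2 5 8 10 13


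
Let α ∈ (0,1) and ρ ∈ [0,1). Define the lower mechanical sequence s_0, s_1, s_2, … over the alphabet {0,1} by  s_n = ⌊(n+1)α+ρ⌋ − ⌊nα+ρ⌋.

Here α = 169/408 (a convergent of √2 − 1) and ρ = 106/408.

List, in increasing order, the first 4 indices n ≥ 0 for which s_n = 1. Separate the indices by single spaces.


n=0: ⌊275/408⌋−⌊106/408⌋ = 0−0 = 0
n=1: ⌊444/408⌋−⌊275/408⌋ = 1−0 = 1  ← one
n=2: ⌊613/408⌋−⌊444/408⌋ = 1−1 = 0
n=3: ⌊782/408⌋−⌊613/408⌋ = 1−1 = 0
n=4: ⌊951/408⌋−⌊782/408⌋ = 2−1 = 1  ← one
n=5: ⌊1120/408⌋−⌊951/408⌋ = 2−2 = 0
n=6: ⌊1289/408⌋−⌊1120/408⌋ = 3−2 = 1  ← one
n=7: ⌊1458/408⌋−⌊1289/408⌋ = 3−3 = 0
n=8: ⌊1627/408⌋−⌊1458/408⌋ = 3−3 = 0
n=9: ⌊1796/408⌋−⌊1627/408⌋ = 4−3 = 1  ← one
positions of the first 4 ones: 1 4 6 9

1 4 6 9


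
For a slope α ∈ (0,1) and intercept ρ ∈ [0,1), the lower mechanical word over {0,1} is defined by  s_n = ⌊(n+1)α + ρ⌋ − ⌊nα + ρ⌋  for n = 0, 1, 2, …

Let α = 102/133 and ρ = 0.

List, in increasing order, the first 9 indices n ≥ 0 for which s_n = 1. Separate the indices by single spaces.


n=0: ⌊102/133⌋−⌊0/133⌋ = 0−0 = 0
n=1: ⌊204/133⌋−⌊102/133⌋ = 1−0 = 1  ← one
n=2: ⌊306/133⌋−⌊204/133⌋ = 2−1 = 1  ← one
n=3: ⌊408/133⌋−⌊306/133⌋ = 3−2 = 1  ← one
n=4: ⌊510/133⌋−⌊408/133⌋ = 3−3 = 0
n=5: ⌊612/133⌋−⌊510/133⌋ = 4−3 = 1  ← one
n=6: ⌊714/133⌋−⌊612/133⌋ = 5−4 = 1  ← one
n=7: ⌊816/133⌋−⌊714/133⌋ = 6−5 = 1  ← one
n=8: ⌊918/133⌋−⌊816/133⌋ = 6−6 = 0
n=9: ⌊1020/133⌋−⌊918/133⌋ = 7−6 = 1  ← one
n=10: ⌊1122/133⌋−⌊1020/133⌋ = 8−7 = 1  ← one
n=11: ⌊1224/133⌋−⌊1122/133⌋ = 9−8 = 1  ← one
positions of the first 9 ones: 1 2 3 5 6 7 9 10 11

1 2 3 5 6 7 9 10 11


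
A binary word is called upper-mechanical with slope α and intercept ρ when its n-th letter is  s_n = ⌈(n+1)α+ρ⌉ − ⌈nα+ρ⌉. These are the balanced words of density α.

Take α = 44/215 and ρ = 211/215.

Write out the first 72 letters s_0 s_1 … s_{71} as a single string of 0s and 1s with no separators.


n=0: ⌈(1·44+211)/215⌉ − ⌈(0·44+211)/215⌉ = ⌈255/215⌉ − ⌈211/215⌉ = 2 − 1 = 1
n=1: ⌈(2·44+211)/215⌉ − ⌈(1·44+211)/215⌉ = ⌈299/215⌉ − ⌈255/215⌉ = 2 − 2 = 0
n=2: ⌈(3·44+211)/215⌉ − ⌈(2·44+211)/215⌉ = ⌈343/215⌉ − ⌈299/215⌉ = 2 − 2 = 0
n=3: ⌈(4·44+211)/215⌉ − ⌈(3·44+211)/215⌉ = ⌈387/215⌉ − ⌈343/215⌉ = 2 − 2 = 0
n=4: ⌈(5·44+211)/215⌉ − ⌈(4·44+211)/215⌉ = ⌈431/215⌉ − ⌈387/215⌉ = 3 − 2 = 1
n=5: ⌈(6·44+211)/215⌉ − ⌈(5·44+211)/215⌉ = ⌈475/215⌉ − ⌈431/215⌉ = 3 − 3 = 0
n=6: ⌈(7·44+211)/215⌉ − ⌈(6·44+211)/215⌉ = ⌈519/215⌉ − ⌈475/215⌉ = 3 − 3 = 0
n=7: ⌈(8·44+211)/215⌉ − ⌈(7·44+211)/215⌉ = ⌈563/215⌉ − ⌈519/215⌉ = 3 − 3 = 0
n=8: ⌈(9·44+211)/215⌉ − ⌈(8·44+211)/215⌉ = ⌈607/215⌉ − ⌈563/215⌉ = 3 − 3 = 0
n=9: ⌈(10·44+211)/215⌉ − ⌈(9·44+211)/215⌉ = ⌈651/215⌉ − ⌈607/215⌉ = 4 − 3 = 1
n=10: ⌈(11·44+211)/215⌉ − ⌈(10·44+211)/215⌉ = ⌈695/215⌉ − ⌈651/215⌉ = 4 − 4 = 0
n=11: ⌈(12·44+211)/215⌉ − ⌈(11·44+211)/215⌉ = ⌈739/215⌉ − ⌈695/215⌉ = 4 − 4 = 0
n=12: ⌈(13·44+211)/215⌉ − ⌈(12·44+211)/215⌉ = ⌈783/215⌉ − ⌈739/215⌉ = 4 − 4 = 0
n=13: ⌈(14·44+211)/215⌉ − ⌈(13·44+211)/215⌉ = ⌈827/215⌉ − ⌈783/215⌉ = 4 − 4 = 0
n=14: ⌈(15·44+211)/215⌉ − ⌈(14·44+211)/215⌉ = ⌈871/215⌉ − ⌈827/215⌉ = 5 − 4 = 1
n=15: ⌈(16·44+211)/215⌉ − ⌈(15·44+211)/215⌉ = ⌈915/215⌉ − ⌈871/215⌉ = 5 − 5 = 0
n=16: ⌈(17·44+211)/215⌉ − ⌈(16·44+211)/215⌉ = ⌈959/215⌉ − ⌈915/215⌉ = 5 − 5 = 0
n=17: ⌈(18·44+211)/215⌉ − ⌈(17·44+211)/215⌉ = ⌈1003/215⌉ − ⌈959/215⌉ = 5 − 5 = 0
n=18: ⌈(19·44+211)/215⌉ − ⌈(18·44+211)/215⌉ = ⌈1047/215⌉ − ⌈1003/215⌉ = 5 − 5 = 0
n=19: ⌈(20·44+211)/215⌉ − ⌈(19·44+211)/215⌉ = ⌈1091/215⌉ − ⌈1047/215⌉ = 6 − 5 = 1
n=20: ⌈(21·44+211)/215⌉ − ⌈(20·44+211)/215⌉ = ⌈1135/215⌉ − ⌈1091/215⌉ = 6 − 6 = 0
n=21: ⌈(22·44+211)/215⌉ − ⌈(21·44+211)/215⌉ = ⌈1179/215⌉ − ⌈1135/215⌉ = 6 − 6 = 0
n=22: ⌈(23·44+211)/215⌉ − ⌈(22·44+211)/215⌉ = ⌈1223/215⌉ − ⌈1179/215⌉ = 6 − 6 = 0
n=23: ⌈(24·44+211)/215⌉ − ⌈(23·44+211)/215⌉ = ⌈1267/215⌉ − ⌈1223/215⌉ = 6 − 6 = 0
n=24: ⌈(25·44+211)/215⌉ − ⌈(24·44+211)/215⌉ = ⌈1311/215⌉ − ⌈1267/215⌉ = 7 − 6 = 1
n=25: ⌈(26·44+211)/215⌉ − ⌈(25·44+211)/215⌉ = ⌈1355/215⌉ − ⌈1311/215⌉ = 7 − 7 = 0
n=26: ⌈(27·44+211)/215⌉ − ⌈(26·44+211)/215⌉ = ⌈1399/215⌉ − ⌈1355/215⌉ = 7 − 7 = 0
n=27: ⌈(28·44+211)/215⌉ − ⌈(27·44+211)/215⌉ = ⌈1443/215⌉ − ⌈1399/215⌉ = 7 − 7 = 0
n=28: ⌈(29·44+211)/215⌉ − ⌈(28·44+211)/215⌉ = ⌈1487/215⌉ − ⌈1443/215⌉ = 7 − 7 = 0
n=29: ⌈(30·44+211)/215⌉ − ⌈(29·44+211)/215⌉ = ⌈1531/215⌉ − ⌈1487/215⌉ = 8 − 7 = 1
n=30: ⌈(31·44+211)/215⌉ − ⌈(30·44+211)/215⌉ = ⌈1575/215⌉ − ⌈1531/215⌉ = 8 − 8 = 0
n=31: ⌈(32·44+211)/215⌉ − ⌈(31·44+211)/215⌉ = ⌈1619/215⌉ − ⌈1575/215⌉ = 8 − 8 = 0
n=32: ⌈(33·44+211)/215⌉ − ⌈(32·44+211)/215⌉ = ⌈1663/215⌉ − ⌈1619/215⌉ = 8 − 8 = 0
n=33: ⌈(34·44+211)/215⌉ − ⌈(33·44+211)/215⌉ = ⌈1707/215⌉ − ⌈1663/215⌉ = 8 − 8 = 0
n=34: ⌈(35·44+211)/215⌉ − ⌈(34·44+211)/215⌉ = ⌈1751/215⌉ − ⌈1707/215⌉ = 9 − 8 = 1
n=35: ⌈(36·44+211)/215⌉ − ⌈(35·44+211)/215⌉ = ⌈1795/215⌉ − ⌈1751/215⌉ = 9 − 9 = 0
n=36: ⌈(37·44+211)/215⌉ − ⌈(36·44+211)/215⌉ = ⌈1839/215⌉ − ⌈1795/215⌉ = 9 − 9 = 0
n=37: ⌈(38·44+211)/215⌉ − ⌈(37·44+211)/215⌉ = ⌈1883/215⌉ − ⌈1839/215⌉ = 9 − 9 = 0
n=38: ⌈(39·44+211)/215⌉ − ⌈(38·44+211)/215⌉ = ⌈1927/215⌉ − ⌈1883/215⌉ = 9 − 9 = 0
n=39: ⌈(40·44+211)/215⌉ − ⌈(39·44+211)/215⌉ = ⌈1971/215⌉ − ⌈1927/215⌉ = 10 − 9 = 1
n=40: ⌈(41·44+211)/215⌉ − ⌈(40·44+211)/215⌉ = ⌈2015/215⌉ − ⌈1971/215⌉ = 10 − 10 = 0
n=41: ⌈(42·44+211)/215⌉ − ⌈(41·44+211)/215⌉ = ⌈2059/215⌉ − ⌈2015/215⌉ = 10 − 10 = 0
n=42: ⌈(43·44+211)/215⌉ − ⌈(42·44+211)/215⌉ = ⌈2103/215⌉ − ⌈2059/215⌉ = 10 − 10 = 0
n=43: ⌈(44·44+211)/215⌉ − ⌈(43·44+211)/215⌉ = ⌈2147/215⌉ − ⌈2103/215⌉ = 10 − 10 = 0
n=44: ⌈(45·44+211)/215⌉ − ⌈(44·44+211)/215⌉ = ⌈2191/215⌉ − ⌈2147/215⌉ = 11 − 10 = 1
n=45: ⌈(46·44+211)/215⌉ − ⌈(45·44+211)/215⌉ = ⌈2235/215⌉ − ⌈2191/215⌉ = 11 − 11 = 0
n=46: ⌈(47·44+211)/215⌉ − ⌈(46·44+211)/215⌉ = ⌈2279/215⌉ − ⌈2235/215⌉ = 11 − 11 = 0
n=47: ⌈(48·44+211)/215⌉ − ⌈(47·44+211)/215⌉ = ⌈2323/215⌉ − ⌈2279/215⌉ = 11 − 11 = 0
n=48: ⌈(49·44+211)/215⌉ − ⌈(48·44+211)/215⌉ = ⌈2367/215⌉ − ⌈2323/215⌉ = 12 − 11 = 1
n=49: ⌈(50·44+211)/215⌉ − ⌈(49·44+211)/215⌉ = ⌈2411/215⌉ − ⌈2367/215⌉ = 12 − 12 = 0
n=50: ⌈(51·44+211)/215⌉ − ⌈(50·44+211)/215⌉ = ⌈2455/215⌉ − ⌈2411/215⌉ = 12 − 12 = 0
n=51: ⌈(52·44+211)/215⌉ − ⌈(51·44+211)/215⌉ = ⌈2499/215⌉ − ⌈2455/215⌉ = 12 − 12 = 0
n=52: ⌈(53·44+211)/215⌉ − ⌈(52·44+211)/215⌉ = ⌈2543/215⌉ − ⌈2499/215⌉ = 12 − 12 = 0
n=53: ⌈(54·44+211)/215⌉ − ⌈(53·44+211)/215⌉ = ⌈2587/215⌉ − ⌈2543/215⌉ = 13 − 12 = 1
n=54: ⌈(55·44+211)/215⌉ − ⌈(54·44+211)/215⌉ = ⌈2631/215⌉ − ⌈2587/215⌉ = 13 − 13 = 0
n=55: ⌈(56·44+211)/215⌉ − ⌈(55·44+211)/215⌉ = ⌈2675/215⌉ − ⌈2631/215⌉ = 13 − 13 = 0
n=56: ⌈(57·44+211)/215⌉ − ⌈(56·44+211)/215⌉ = ⌈2719/215⌉ − ⌈2675/215⌉ = 13 − 13 = 0
n=57: ⌈(58·44+211)/215⌉ − ⌈(57·44+211)/215⌉ = ⌈2763/215⌉ − ⌈2719/215⌉ = 13 − 13 = 0
n=58: ⌈(59·44+211)/215⌉ − ⌈(58·44+211)/215⌉ = ⌈2807/215⌉ − ⌈2763/215⌉ = 14 − 13 = 1
n=59: ⌈(60·44+211)/215⌉ − ⌈(59·44+211)/215⌉ = ⌈2851/215⌉ − ⌈2807/215⌉ = 14 − 14 = 0
n=60: ⌈(61·44+211)/215⌉ − ⌈(60·44+211)/215⌉ = ⌈2895/215⌉ − ⌈2851/215⌉ = 14 − 14 = 0
n=61: ⌈(62·44+211)/215⌉ − ⌈(61·44+211)/215⌉ = ⌈2939/215⌉ − ⌈2895/215⌉ = 14 − 14 = 0
n=62: ⌈(63·44+211)/215⌉ − ⌈(62·44+211)/215⌉ = ⌈2983/215⌉ − ⌈2939/215⌉ = 14 − 14 = 0
n=63: ⌈(64·44+211)/215⌉ − ⌈(63·44+211)/215⌉ = ⌈3027/215⌉ − ⌈2983/215⌉ = 15 − 14 = 1
n=64: ⌈(65·44+211)/215⌉ − ⌈(64·44+211)/215⌉ = ⌈3071/215⌉ − ⌈3027/215⌉ = 15 − 15 = 0
n=65: ⌈(66·44+211)/215⌉ − ⌈(65·44+211)/215⌉ = ⌈3115/215⌉ − ⌈3071/215⌉ = 15 − 15 = 0
n=66: ⌈(67·44+211)/215⌉ − ⌈(66·44+211)/215⌉ = ⌈3159/215⌉ − ⌈3115/215⌉ = 15 − 15 = 0
n=67: ⌈(68·44+211)/215⌉ − ⌈(67·44+211)/215⌉ = ⌈3203/215⌉ − ⌈3159/215⌉ = 15 − 15 = 0
n=68: ⌈(69·44+211)/215⌉ − ⌈(68·44+211)/215⌉ = ⌈3247/215⌉ − ⌈3203/215⌉ = 16 − 15 = 1
n=69: ⌈(70·44+211)/215⌉ − ⌈(69·44+211)/215⌉ = ⌈3291/215⌉ − ⌈3247/215⌉ = 16 − 16 = 0
n=70: ⌈(71·44+211)/215⌉ − ⌈(70·44+211)/215⌉ = ⌈3335/215⌉ − ⌈3291/215⌉ = 16 − 16 = 0
n=71: ⌈(72·44+211)/215⌉ − ⌈(71·44+211)/215⌉ = ⌈3379/215⌉ − ⌈3335/215⌉ = 16 − 16 = 0

100010000100001000010000100001000010000100001000100001000010000100001000


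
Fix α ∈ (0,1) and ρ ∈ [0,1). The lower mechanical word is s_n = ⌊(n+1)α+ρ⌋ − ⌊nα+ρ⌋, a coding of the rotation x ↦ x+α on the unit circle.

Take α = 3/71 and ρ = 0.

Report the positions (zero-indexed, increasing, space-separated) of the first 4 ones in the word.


n=0: ⌊3/71⌋−⌊0/71⌋ = 0−0 = 0
n=1: ⌊6/71⌋−⌊3/71⌋ = 0−0 = 0
  …
n=23: ⌊72/71⌋−⌊69/71⌋ = 1−0 = 1  ← one
n=24: ⌊75/71⌋−⌊72/71⌋ = 1−1 = 0
n=25: ⌊78/71⌋−⌊75/71⌋ = 1−1 = 0
  …
n=47: ⌊144/71⌋−⌊141/71⌋ = 2−1 = 1  ← one
n=48: ⌊147/71⌋−⌊144/71⌋ = 2−2 = 0
n=49: ⌊150/71⌋−⌊147/71⌋ = 2−2 = 0
  …
n=70: ⌊213/71⌋−⌊210/71⌋ = 3−2 = 1  ← one
n=71: ⌊216/71⌋−⌊213/71⌋ = 3−3 = 0
n=72: ⌊219/71⌋−⌊216/71⌋ = 3−3 = 0
  …
n=94: ⌊285/71⌋−⌊282/71⌋ = 4−3 = 1  ← one
positions of the first 4 ones: 23 47 70 94

23 47 70 94


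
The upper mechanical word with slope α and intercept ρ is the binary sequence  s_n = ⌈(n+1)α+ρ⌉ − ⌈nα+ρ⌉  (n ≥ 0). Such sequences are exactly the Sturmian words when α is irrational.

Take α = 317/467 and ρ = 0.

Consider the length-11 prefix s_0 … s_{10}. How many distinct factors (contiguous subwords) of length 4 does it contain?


t_n = ⌈(n·317)/467⌉ for n = 0 … 11:
  n=0…9: ⌈0/467⌉=0 ⌈317/467⌉=1 ⌈634/467⌉=2 ⌈951/467⌉=3 ⌈1268/467⌉=3 ⌈1585/467⌉=4 ⌈1902/467⌉=5 ⌈2219/467⌉=5 ⌈2536/467⌉=6 ⌈2853/467⌉=7
  n=10…11: ⌈3170/467⌉=7 ⌈3487/467⌉=8
s_n = t_(n+1) − t_n for n = 0 … 10 gives
prefix = 11101101101
slide a length-4 window over [0..3] … [7..10] (8 windows); first occurrence of each distinct factor:
  [  0..  3] 1110
  [  1..  4] 1101
  [  2..  5] 1011
  [  3..  6] 0110
  (the other 4 windows repeat one of these)
distinct factors: {0110, 1011, 1101, 1110}
count = 4  (Sturmian bound for length 4 is 5)

4


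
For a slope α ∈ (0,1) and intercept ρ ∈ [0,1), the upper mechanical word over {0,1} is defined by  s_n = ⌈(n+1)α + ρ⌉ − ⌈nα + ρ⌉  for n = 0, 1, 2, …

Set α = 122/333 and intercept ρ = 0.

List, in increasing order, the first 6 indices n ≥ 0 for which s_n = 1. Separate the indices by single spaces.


0 2 5 8 10 13

n=0: ⌈122/333⌉−⌈0/333⌉ = 1−0 = 1  ← one
n=1: ⌈244/333⌉−⌈122/333⌉ = 1−1 = 0
n=2: ⌈366/333⌉−⌈244/333⌉ = 2−1 = 1  ← one
n=3: ⌈488/333⌉−⌈366/333⌉ = 2−2 = 0
n=4: ⌈610/333⌉−⌈488/333⌉ = 2−2 = 0
n=5: ⌈732/333⌉−⌈610/333⌉ = 3−2 = 1  ← one
n=6: ⌈854/333⌉−⌈732/333⌉ = 3−3 = 0
n=7: ⌈976/333⌉−⌈854/333⌉ = 3−3 = 0
n=8: ⌈1098/333⌉−⌈976/333⌉ = 4−3 = 1  ← one
n=9: ⌈1220/333⌉−⌈1098/333⌉ = 4−4 = 0
n=10: ⌈1342/333⌉−⌈1220/333⌉ = 5−4 = 1  ← one
n=11: ⌈1464/333⌉−⌈1342/333⌉ = 5−5 = 0
n=12: ⌈1586/333⌉−⌈1464/333⌉ = 5−5 = 0
n=13: ⌈1708/333⌉−⌈1586/333⌉ = 6−5 = 1  ← one
positions of the first 6 ones: 0 2 5 8 10 13


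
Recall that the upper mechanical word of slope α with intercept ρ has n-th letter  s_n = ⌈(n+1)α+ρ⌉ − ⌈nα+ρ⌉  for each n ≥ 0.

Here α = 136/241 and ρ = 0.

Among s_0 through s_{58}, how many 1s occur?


#1s = Σ_{n=0}^{58} s_n = Σ_{n=0}^{58} (⌈(n+1)α+ρ⌉ − ⌈nα+ρ⌉)
the sum telescopes: every ⌈nα+ρ⌉ with 0 < n < 59 appears once with + and once with −, leaving ⌈59α+ρ⌉ − ⌈0·α+ρ⌉
59α + ρ = (59·136) / 241 = 8024/241
ρ = 0/241
⌈8024/241⌉ = 34,  ⌈0/241⌉ = 0
#1s = 34 − 0 = 34

34


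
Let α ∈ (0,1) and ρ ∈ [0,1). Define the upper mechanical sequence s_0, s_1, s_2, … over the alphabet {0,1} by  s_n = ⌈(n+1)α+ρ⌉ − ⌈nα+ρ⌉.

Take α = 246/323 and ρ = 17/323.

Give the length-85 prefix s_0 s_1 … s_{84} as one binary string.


n=0: ⌈(1·246+17)/323⌉ − ⌈(0·246+17)/323⌉ = ⌈263/323⌉ − ⌈17/323⌉ = 1 − 1 = 0
n=1: ⌈(2·246+17)/323⌉ − ⌈(1·246+17)/323⌉ = ⌈509/323⌉ − ⌈263/323⌉ = 2 − 1 = 1
n=2: ⌈(3·246+17)/323⌉ − ⌈(2·246+17)/323⌉ = ⌈755/323⌉ − ⌈509/323⌉ = 3 − 2 = 1
n=3: ⌈(4·246+17)/323⌉ − ⌈(3·246+17)/323⌉ = ⌈1001/323⌉ − ⌈755/323⌉ = 4 − 3 = 1
n=4: ⌈(5·246+17)/323⌉ − ⌈(4·246+17)/323⌉ = ⌈1247/323⌉ − ⌈1001/323⌉ = 4 − 4 = 0
n=5: ⌈(6·246+17)/323⌉ − ⌈(5·246+17)/323⌉ = ⌈1493/323⌉ − ⌈1247/323⌉ = 5 − 4 = 1
n=6: ⌈(7·246+17)/323⌉ − ⌈(6·246+17)/323⌉ = ⌈1739/323⌉ − ⌈1493/323⌉ = 6 − 5 = 1
n=7: ⌈(8·246+17)/323⌉ − ⌈(7·246+17)/323⌉ = ⌈1985/323⌉ − ⌈1739/323⌉ = 7 − 6 = 1
n=8: ⌈(9·246+17)/323⌉ − ⌈(8·246+17)/323⌉ = ⌈2231/323⌉ − ⌈1985/323⌉ = 7 − 7 = 0
n=9: ⌈(10·246+17)/323⌉ − ⌈(9·246+17)/323⌉ = ⌈2477/323⌉ − ⌈2231/323⌉ = 8 − 7 = 1
n=10: ⌈(11·246+17)/323⌉ − ⌈(10·246+17)/323⌉ = ⌈2723/323⌉ − ⌈2477/323⌉ = 9 − 8 = 1
n=11: ⌈(12·246+17)/323⌉ − ⌈(11·246+17)/323⌉ = ⌈2969/323⌉ − ⌈2723/323⌉ = 10 − 9 = 1
n=12: ⌈(13·246+17)/323⌉ − ⌈(12·246+17)/323⌉ = ⌈3215/323⌉ − ⌈2969/323⌉ = 10 − 10 = 0
n=13: ⌈(14·246+17)/323⌉ − ⌈(13·246+17)/323⌉ = ⌈3461/323⌉ − ⌈3215/323⌉ = 11 − 10 = 1
n=14: ⌈(15·246+17)/323⌉ − ⌈(14·246+17)/323⌉ = ⌈3707/323⌉ − ⌈3461/323⌉ = 12 − 11 = 1
n=15: ⌈(16·246+17)/323⌉ − ⌈(15·246+17)/323⌉ = ⌈3953/323⌉ − ⌈3707/323⌉ = 13 − 12 = 1
n=16: ⌈(17·246+17)/323⌉ − ⌈(16·246+17)/323⌉ = ⌈4199/323⌉ − ⌈3953/323⌉ = 13 − 13 = 0
n=17: ⌈(18·246+17)/323⌉ − ⌈(17·246+17)/323⌉ = ⌈4445/323⌉ − ⌈4199/323⌉ = 14 − 13 = 1
n=18: ⌈(19·246+17)/323⌉ − ⌈(18·246+17)/323⌉ = ⌈4691/323⌉ − ⌈4445/323⌉ = 15 − 14 = 1
n=19: ⌈(20·246+17)/323⌉ − ⌈(19·246+17)/323⌉ = ⌈4937/323⌉ − ⌈4691/323⌉ = 16 − 15 = 1
n=20: ⌈(21·246+17)/323⌉ − ⌈(20·246+17)/323⌉ = ⌈5183/323⌉ − ⌈4937/323⌉ = 17 − 16 = 1
n=21: ⌈(22·246+17)/323⌉ − ⌈(21·246+17)/323⌉ = ⌈5429/323⌉ − ⌈5183/323⌉ = 17 − 17 = 0
n=22: ⌈(23·246+17)/323⌉ − ⌈(22·246+17)/323⌉ = ⌈5675/323⌉ − ⌈5429/323⌉ = 18 − 17 = 1
n=23: ⌈(24·246+17)/323⌉ − ⌈(23·246+17)/323⌉ = ⌈5921/323⌉ − ⌈5675/323⌉ = 19 − 18 = 1
n=24: ⌈(25·246+17)/323⌉ − ⌈(24·246+17)/323⌉ = ⌈6167/323⌉ − ⌈5921/323⌉ = 20 − 19 = 1
n=25: ⌈(26·246+17)/323⌉ − ⌈(25·246+17)/323⌉ = ⌈6413/323⌉ − ⌈6167/323⌉ = 20 − 20 = 0
n=26: ⌈(27·246+17)/323⌉ − ⌈(26·246+17)/323⌉ = ⌈6659/323⌉ − ⌈6413/323⌉ = 21 − 20 = 1
n=27: ⌈(28·246+17)/323⌉ − ⌈(27·246+17)/323⌉ = ⌈6905/323⌉ − ⌈6659/323⌉ = 22 − 21 = 1
n=28: ⌈(29·246+17)/323⌉ − ⌈(28·246+17)/323⌉ = ⌈7151/323⌉ − ⌈6905/323⌉ = 23 − 22 = 1
n=29: ⌈(30·246+17)/323⌉ − ⌈(29·246+17)/323⌉ = ⌈7397/323⌉ − ⌈7151/323⌉ = 23 − 23 = 0
n=30: ⌈(31·246+17)/323⌉ − ⌈(30·246+17)/323⌉ = ⌈7643/323⌉ − ⌈7397/323⌉ = 24 − 23 = 1
n=31: ⌈(32·246+17)/323⌉ − ⌈(31·246+17)/323⌉ = ⌈7889/323⌉ − ⌈7643/323⌉ = 25 − 24 = 1
n=32: ⌈(33·246+17)/323⌉ − ⌈(32·246+17)/323⌉ = ⌈8135/323⌉ − ⌈7889/323⌉ = 26 − 25 = 1
n=33: ⌈(34·246+17)/323⌉ − ⌈(33·246+17)/323⌉ = ⌈8381/323⌉ − ⌈8135/323⌉ = 26 − 26 = 0
n=34: ⌈(35·246+17)/323⌉ − ⌈(34·246+17)/323⌉ = ⌈8627/323⌉ − ⌈8381/323⌉ = 27 − 26 = 1
n=35: ⌈(36·246+17)/323⌉ − ⌈(35·246+17)/323⌉ = ⌈8873/323⌉ − ⌈8627/323⌉ = 28 − 27 = 1
n=36: ⌈(37·246+17)/323⌉ − ⌈(36·246+17)/323⌉ = ⌈9119/323⌉ − ⌈8873/323⌉ = 29 − 28 = 1
n=37: ⌈(38·246+17)/323⌉ − ⌈(37·246+17)/323⌉ = ⌈9365/323⌉ − ⌈9119/323⌉ = 29 − 29 = 0
n=38: ⌈(39·246+17)/323⌉ − ⌈(38·246+17)/323⌉ = ⌈9611/323⌉ − ⌈9365/323⌉ = 30 − 29 = 1
n=39: ⌈(40·246+17)/323⌉ − ⌈(39·246+17)/323⌉ = ⌈9857/323⌉ − ⌈9611/323⌉ = 31 − 30 = 1
n=40: ⌈(41·246+17)/323⌉ − ⌈(40·246+17)/323⌉ = ⌈10103/323⌉ − ⌈9857/323⌉ = 32 − 31 = 1
n=41: ⌈(42·246+17)/323⌉ − ⌈(41·246+17)/323⌉ = ⌈10349/323⌉ − ⌈10103/323⌉ = 33 − 32 = 1
n=42: ⌈(43·246+17)/323⌉ − ⌈(42·246+17)/323⌉ = ⌈10595/323⌉ − ⌈10349/323⌉ = 33 − 33 = 0
n=43: ⌈(44·246+17)/323⌉ − ⌈(43·246+17)/323⌉ = ⌈10841/323⌉ − ⌈10595/323⌉ = 34 − 33 = 1
n=44: ⌈(45·246+17)/323⌉ − ⌈(44·246+17)/323⌉ = ⌈11087/323⌉ − ⌈10841/323⌉ = 35 − 34 = 1
n=45: ⌈(46·246+17)/323⌉ − ⌈(45·246+17)/323⌉ = ⌈11333/323⌉ − ⌈11087/323⌉ = 36 − 35 = 1
n=46: ⌈(47·246+17)/323⌉ − ⌈(46·246+17)/323⌉ = ⌈11579/323⌉ − ⌈11333/323⌉ = 36 − 36 = 0
n=47: ⌈(48·246+17)/323⌉ − ⌈(47·246+17)/323⌉ = ⌈11825/323⌉ − ⌈11579/323⌉ = 37 − 36 = 1
n=48: ⌈(49·246+17)/323⌉ − ⌈(48·246+17)/323⌉ = ⌈12071/323⌉ − ⌈11825/323⌉ = 38 − 37 = 1
n=49: ⌈(50·246+17)/323⌉ − ⌈(49·246+17)/323⌉ = ⌈12317/323⌉ − ⌈12071/323⌉ = 39 − 38 = 1
n=50: ⌈(51·246+17)/323⌉ − ⌈(50·246+17)/323⌉ = ⌈12563/323⌉ − ⌈12317/323⌉ = 39 − 39 = 0
n=51: ⌈(52·246+17)/323⌉ − ⌈(51·246+17)/323⌉ = ⌈12809/323⌉ − ⌈12563/323⌉ = 40 − 39 = 1
n=52: ⌈(53·246+17)/323⌉ − ⌈(52·246+17)/323⌉ = ⌈13055/323⌉ − ⌈12809/323⌉ = 41 − 40 = 1
n=53: ⌈(54·246+17)/323⌉ − ⌈(53·246+17)/323⌉ = ⌈13301/323⌉ − ⌈13055/323⌉ = 42 − 41 = 1
n=54: ⌈(55·246+17)/323⌉ − ⌈(54·246+17)/323⌉ = ⌈13547/323⌉ − ⌈13301/323⌉ = 42 − 42 = 0
n=55: ⌈(56·246+17)/323⌉ − ⌈(55·246+17)/323⌉ = ⌈13793/323⌉ − ⌈13547/323⌉ = 43 − 42 = 1
n=56: ⌈(57·246+17)/323⌉ − ⌈(56·246+17)/323⌉ = ⌈14039/323⌉ − ⌈13793/323⌉ = 44 − 43 = 1
n=57: ⌈(58·246+17)/323⌉ − ⌈(57·246+17)/323⌉ = ⌈14285/323⌉ − ⌈14039/323⌉ = 45 − 44 = 1
n=58: ⌈(59·246+17)/323⌉ − ⌈(58·246+17)/323⌉ = ⌈14531/323⌉ − ⌈14285/323⌉ = 45 − 45 = 0
n=59: ⌈(60·246+17)/323⌉ − ⌈(59·246+17)/323⌉ = ⌈14777/323⌉ − ⌈14531/323⌉ = 46 − 45 = 1
n=60: ⌈(61·246+17)/323⌉ − ⌈(60·246+17)/323⌉ = ⌈15023/323⌉ − ⌈14777/323⌉ = 47 − 46 = 1
n=61: ⌈(62·246+17)/323⌉ − ⌈(61·246+17)/323⌉ = ⌈15269/323⌉ − ⌈15023/323⌉ = 48 − 47 = 1
n=62: ⌈(63·246+17)/323⌉ − ⌈(62·246+17)/323⌉ = ⌈15515/323⌉ − ⌈15269/323⌉ = 49 − 48 = 1
n=63: ⌈(64·246+17)/323⌉ − ⌈(63·246+17)/323⌉ = ⌈15761/323⌉ − ⌈15515/323⌉ = 49 − 49 = 0
n=64: ⌈(65·246+17)/323⌉ − ⌈(64·246+17)/323⌉ = ⌈16007/323⌉ − ⌈15761/323⌉ = 50 − 49 = 1
n=65: ⌈(66·246+17)/323⌉ − ⌈(65·246+17)/323⌉ = ⌈16253/323⌉ − ⌈16007/323⌉ = 51 − 50 = 1
n=66: ⌈(67·246+17)/323⌉ − ⌈(66·246+17)/323⌉ = ⌈16499/323⌉ − ⌈16253/323⌉ = 52 − 51 = 1
n=67: ⌈(68·246+17)/323⌉ − ⌈(67·246+17)/323⌉ = ⌈16745/323⌉ − ⌈16499/323⌉ = 52 − 52 = 0
n=68: ⌈(69·246+17)/323⌉ − ⌈(68·246+17)/323⌉ = ⌈16991/323⌉ − ⌈16745/323⌉ = 53 − 52 = 1
n=69: ⌈(70·246+17)/323⌉ − ⌈(69·246+17)/323⌉ = ⌈17237/323⌉ − ⌈16991/323⌉ = 54 − 53 = 1
n=70: ⌈(71·246+17)/323⌉ − ⌈(70·246+17)/323⌉ = ⌈17483/323⌉ − ⌈17237/323⌉ = 55 − 54 = 1
n=71: ⌈(72·246+17)/323⌉ − ⌈(71·246+17)/323⌉ = ⌈17729/323⌉ − ⌈17483/323⌉ = 55 − 55 = 0
n=72: ⌈(73·246+17)/323⌉ − ⌈(72·246+17)/323⌉ = ⌈17975/323⌉ − ⌈17729/323⌉ = 56 − 55 = 1
n=73: ⌈(74·246+17)/323⌉ − ⌈(73·246+17)/323⌉ = ⌈18221/323⌉ − ⌈17975/323⌉ = 57 − 56 = 1
n=74: ⌈(75·246+17)/323⌉ − ⌈(74·246+17)/323⌉ = ⌈18467/323⌉ − ⌈18221/323⌉ = 58 − 57 = 1
n=75: ⌈(76·246+17)/323⌉ − ⌈(75·246+17)/323⌉ = ⌈18713/323⌉ − ⌈18467/323⌉ = 58 − 58 = 0
n=76: ⌈(77·246+17)/323⌉ − ⌈(76·246+17)/323⌉ = ⌈18959/323⌉ − ⌈18713/323⌉ = 59 − 58 = 1
n=77: ⌈(78·246+17)/323⌉ − ⌈(77·246+17)/323⌉ = ⌈19205/323⌉ − ⌈18959/323⌉ = 60 − 59 = 1
n=78: ⌈(79·246+17)/323⌉ − ⌈(78·246+17)/323⌉ = ⌈19451/323⌉ − ⌈19205/323⌉ = 61 − 60 = 1
n=79: ⌈(80·246+17)/323⌉ − ⌈(79·246+17)/323⌉ = ⌈19697/323⌉ − ⌈19451/323⌉ = 61 − 61 = 0
n=80: ⌈(81·246+17)/323⌉ − ⌈(80·246+17)/323⌉ = ⌈19943/323⌉ − ⌈19697/323⌉ = 62 − 61 = 1
n=81: ⌈(82·246+17)/323⌉ − ⌈(81·246+17)/323⌉ = ⌈20189/323⌉ − ⌈19943/323⌉ = 63 − 62 = 1
n=82: ⌈(83·246+17)/323⌉ − ⌈(82·246+17)/323⌉ = ⌈20435/323⌉ − ⌈20189/323⌉ = 64 − 63 = 1
n=83: ⌈(84·246+17)/323⌉ − ⌈(83·246+17)/323⌉ = ⌈20681/323⌉ − ⌈20435/323⌉ = 65 − 64 = 1
n=84: ⌈(85·246+17)/323⌉ − ⌈(84·246+17)/323⌉ = ⌈20927/323⌉ − ⌈20681/323⌉ = 65 − 65 = 0

0111011101110111011110111011101110111011110111011101110111011110111011101110111011110


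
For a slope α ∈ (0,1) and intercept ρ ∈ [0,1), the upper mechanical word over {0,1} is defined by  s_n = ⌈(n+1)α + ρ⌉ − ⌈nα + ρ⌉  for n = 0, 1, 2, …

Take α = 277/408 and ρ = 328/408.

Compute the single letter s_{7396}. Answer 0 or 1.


0

(n+1)α + ρ = (7397·277 + 328) / 408 = 2049297/408
nα + ρ     = (7396·277 + 328) / 408 = 2049020/408
⌈2049297/408⌉ = 5023,  ⌈2049020/408⌉ = 5023
s_{7396} = 5023 − 5023 = 0


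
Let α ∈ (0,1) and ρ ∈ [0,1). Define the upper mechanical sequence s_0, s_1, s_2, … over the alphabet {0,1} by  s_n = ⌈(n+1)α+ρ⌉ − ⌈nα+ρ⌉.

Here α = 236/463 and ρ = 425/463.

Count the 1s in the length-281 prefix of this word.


144

#1s = Σ_{n=0}^{280} s_n = Σ_{n=0}^{280} (⌈(n+1)α+ρ⌉ − ⌈nα+ρ⌉)
the sum telescopes: every ⌈nα+ρ⌉ with 0 < n < 281 appears once with + and once with −, leaving ⌈281α+ρ⌉ − ⌈0·α+ρ⌉
281α + ρ = (281·236 + 425) / 463 = 66741/463
ρ = 425/463
⌈66741/463⌉ = 145,  ⌈425/463⌉ = 1
#1s = 145 − 1 = 144


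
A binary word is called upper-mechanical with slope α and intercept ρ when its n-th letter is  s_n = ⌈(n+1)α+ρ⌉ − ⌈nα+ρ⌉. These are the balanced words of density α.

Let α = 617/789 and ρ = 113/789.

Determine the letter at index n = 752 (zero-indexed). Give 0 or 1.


(n+1)α + ρ = (753·617 + 113) / 789 = 464714/789
nα + ρ     = (752·617 + 113) / 789 = 464097/789
⌈464714/789⌉ = 589,  ⌈464097/789⌉ = 589
s_{752} = 589 − 589 = 0

0


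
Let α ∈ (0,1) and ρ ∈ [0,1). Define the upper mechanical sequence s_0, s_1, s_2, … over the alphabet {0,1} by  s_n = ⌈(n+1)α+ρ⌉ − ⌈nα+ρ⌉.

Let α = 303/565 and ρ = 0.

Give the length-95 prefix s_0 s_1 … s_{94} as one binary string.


n=0: ⌈(1·303)/565⌉ − ⌈(0·303)/565⌉ = ⌈303/565⌉ − ⌈0/565⌉ = 1 − 0 = 1
n=1: ⌈(2·303)/565⌉ − ⌈(1·303)/565⌉ = ⌈606/565⌉ − ⌈303/565⌉ = 2 − 1 = 1
n=2: ⌈(3·303)/565⌉ − ⌈(2·303)/565⌉ = ⌈909/565⌉ − ⌈606/565⌉ = 2 − 2 = 0
n=3: ⌈(4·303)/565⌉ − ⌈(3·303)/565⌉ = ⌈1212/565⌉ − ⌈909/565⌉ = 3 − 2 = 1
n=4: ⌈(5·303)/565⌉ − ⌈(4·303)/565⌉ = ⌈1515/565⌉ − ⌈1212/565⌉ = 3 − 3 = 0
n=5: ⌈(6·303)/565⌉ − ⌈(5·303)/565⌉ = ⌈1818/565⌉ − ⌈1515/565⌉ = 4 − 3 = 1
n=6: ⌈(7·303)/565⌉ − ⌈(6·303)/565⌉ = ⌈2121/565⌉ − ⌈1818/565⌉ = 4 − 4 = 0
n=7: ⌈(8·303)/565⌉ − ⌈(7·303)/565⌉ = ⌈2424/565⌉ − ⌈2121/565⌉ = 5 − 4 = 1
n=8: ⌈(9·303)/565⌉ − ⌈(8·303)/565⌉ = ⌈2727/565⌉ − ⌈2424/565⌉ = 5 − 5 = 0
n=9: ⌈(10·303)/565⌉ − ⌈(9·303)/565⌉ = ⌈3030/565⌉ − ⌈2727/565⌉ = 6 − 5 = 1
n=10: ⌈(11·303)/565⌉ − ⌈(10·303)/565⌉ = ⌈3333/565⌉ − ⌈3030/565⌉ = 6 − 6 = 0
n=11: ⌈(12·303)/565⌉ − ⌈(11·303)/565⌉ = ⌈3636/565⌉ − ⌈3333/565⌉ = 7 − 6 = 1
n=12: ⌈(13·303)/565⌉ − ⌈(12·303)/565⌉ = ⌈3939/565⌉ − ⌈3636/565⌉ = 7 − 7 = 0
n=13: ⌈(14·303)/565⌉ − ⌈(13·303)/565⌉ = ⌈4242/565⌉ − ⌈3939/565⌉ = 8 − 7 = 1
n=14: ⌈(15·303)/565⌉ − ⌈(14·303)/565⌉ = ⌈4545/565⌉ − ⌈4242/565⌉ = 9 − 8 = 1
n=15: ⌈(16·303)/565⌉ − ⌈(15·303)/565⌉ = ⌈4848/565⌉ − ⌈4545/565⌉ = 9 − 9 = 0
n=16: ⌈(17·303)/565⌉ − ⌈(16·303)/565⌉ = ⌈5151/565⌉ − ⌈4848/565⌉ = 10 − 9 = 1
n=17: ⌈(18·303)/565⌉ − ⌈(17·303)/565⌉ = ⌈5454/565⌉ − ⌈5151/565⌉ = 10 − 10 = 0
n=18: ⌈(19·303)/565⌉ − ⌈(18·303)/565⌉ = ⌈5757/565⌉ − ⌈5454/565⌉ = 11 − 10 = 1
n=19: ⌈(20·303)/565⌉ − ⌈(19·303)/565⌉ = ⌈6060/565⌉ − ⌈5757/565⌉ = 11 − 11 = 0
n=20: ⌈(21·303)/565⌉ − ⌈(20·303)/565⌉ = ⌈6363/565⌉ − ⌈6060/565⌉ = 12 − 11 = 1
n=21: ⌈(22·303)/565⌉ − ⌈(21·303)/565⌉ = ⌈6666/565⌉ − ⌈6363/565⌉ = 12 − 12 = 0
n=22: ⌈(23·303)/565⌉ − ⌈(22·303)/565⌉ = ⌈6969/565⌉ − ⌈6666/565⌉ = 13 − 12 = 1
n=23: ⌈(24·303)/565⌉ − ⌈(23·303)/565⌉ = ⌈7272/565⌉ − ⌈6969/565⌉ = 13 − 13 = 0
n=24: ⌈(25·303)/565⌉ − ⌈(24·303)/565⌉ = ⌈7575/565⌉ − ⌈7272/565⌉ = 14 − 13 = 1
n=25: ⌈(26·303)/565⌉ − ⌈(25·303)/565⌉ = ⌈7878/565⌉ − ⌈7575/565⌉ = 14 − 14 = 0
n=26: ⌈(27·303)/565⌉ − ⌈(26·303)/565⌉ = ⌈8181/565⌉ − ⌈7878/565⌉ = 15 − 14 = 1
n=27: ⌈(28·303)/565⌉ − ⌈(27·303)/565⌉ = ⌈8484/565⌉ − ⌈8181/565⌉ = 16 − 15 = 1
n=28: ⌈(29·303)/565⌉ − ⌈(28·303)/565⌉ = ⌈8787/565⌉ − ⌈8484/565⌉ = 16 − 16 = 0
n=29: ⌈(30·303)/565⌉ − ⌈(29·303)/565⌉ = ⌈9090/565⌉ − ⌈8787/565⌉ = 17 − 16 = 1
n=30: ⌈(31·303)/565⌉ − ⌈(30·303)/565⌉ = ⌈9393/565⌉ − ⌈9090/565⌉ = 17 − 17 = 0
n=31: ⌈(32·303)/565⌉ − ⌈(31·303)/565⌉ = ⌈9696/565⌉ − ⌈9393/565⌉ = 18 − 17 = 1
n=32: ⌈(33·303)/565⌉ − ⌈(32·303)/565⌉ = ⌈9999/565⌉ − ⌈9696/565⌉ = 18 − 18 = 0
n=33: ⌈(34·303)/565⌉ − ⌈(33·303)/565⌉ = ⌈10302/565⌉ − ⌈9999/565⌉ = 19 − 18 = 1
n=34: ⌈(35·303)/565⌉ − ⌈(34·303)/565⌉ = ⌈10605/565⌉ − ⌈10302/565⌉ = 19 − 19 = 0
n=35: ⌈(36·303)/565⌉ − ⌈(35·303)/565⌉ = ⌈10908/565⌉ − ⌈10605/565⌉ = 20 − 19 = 1
n=36: ⌈(37·303)/565⌉ − ⌈(36·303)/565⌉ = ⌈11211/565⌉ − ⌈10908/565⌉ = 20 − 20 = 0
n=37: ⌈(38·303)/565⌉ − ⌈(37·303)/565⌉ = ⌈11514/565⌉ − ⌈11211/565⌉ = 21 − 20 = 1
n=38: ⌈(39·303)/565⌉ − ⌈(38·303)/565⌉ = ⌈11817/565⌉ − ⌈11514/565⌉ = 21 − 21 = 0
n=39: ⌈(40·303)/565⌉ − ⌈(39·303)/565⌉ = ⌈12120/565⌉ − ⌈11817/565⌉ = 22 − 21 = 1
n=40: ⌈(41·303)/565⌉ − ⌈(40·303)/565⌉ = ⌈12423/565⌉ − ⌈12120/565⌉ = 22 − 22 = 0
n=41: ⌈(42·303)/565⌉ − ⌈(41·303)/565⌉ = ⌈12726/565⌉ − ⌈12423/565⌉ = 23 − 22 = 1
n=42: ⌈(43·303)/565⌉ − ⌈(42·303)/565⌉ = ⌈13029/565⌉ − ⌈12726/565⌉ = 24 − 23 = 1
n=43: ⌈(44·303)/565⌉ − ⌈(43·303)/565⌉ = ⌈13332/565⌉ − ⌈13029/565⌉ = 24 − 24 = 0
n=44: ⌈(45·303)/565⌉ − ⌈(44·303)/565⌉ = ⌈13635/565⌉ − ⌈13332/565⌉ = 25 − 24 = 1
n=45: ⌈(46·303)/565⌉ − ⌈(45·303)/565⌉ = ⌈13938/565⌉ − ⌈13635/565⌉ = 25 − 25 = 0
n=46: ⌈(47·303)/565⌉ − ⌈(46·303)/565⌉ = ⌈14241/565⌉ − ⌈13938/565⌉ = 26 − 25 = 1
n=47: ⌈(48·303)/565⌉ − ⌈(47·303)/565⌉ = ⌈14544/565⌉ − ⌈14241/565⌉ = 26 − 26 = 0
n=48: ⌈(49·303)/565⌉ − ⌈(48·303)/565⌉ = ⌈14847/565⌉ − ⌈14544/565⌉ = 27 − 26 = 1
n=49: ⌈(50·303)/565⌉ − ⌈(49·303)/565⌉ = ⌈15150/565⌉ − ⌈14847/565⌉ = 27 − 27 = 0
n=50: ⌈(51·303)/565⌉ − ⌈(50·303)/565⌉ = ⌈15453/565⌉ − ⌈15150/565⌉ = 28 − 27 = 1
n=51: ⌈(52·303)/565⌉ − ⌈(51·303)/565⌉ = ⌈15756/565⌉ − ⌈15453/565⌉ = 28 − 28 = 0
n=52: ⌈(53·303)/565⌉ − ⌈(52·303)/565⌉ = ⌈16059/565⌉ − ⌈15756/565⌉ = 29 − 28 = 1
n=53: ⌈(54·303)/565⌉ − ⌈(53·303)/565⌉ = ⌈16362/565⌉ − ⌈16059/565⌉ = 29 − 29 = 0
n=54: ⌈(55·303)/565⌉ − ⌈(54·303)/565⌉ = ⌈16665/565⌉ − ⌈16362/565⌉ = 30 − 29 = 1
n=55: ⌈(56·303)/565⌉ − ⌈(55·303)/565⌉ = ⌈16968/565⌉ − ⌈16665/565⌉ = 31 − 30 = 1
n=56: ⌈(57·303)/565⌉ − ⌈(56·303)/565⌉ = ⌈17271/565⌉ − ⌈16968/565⌉ = 31 − 31 = 0
n=57: ⌈(58·303)/565⌉ − ⌈(57·303)/565⌉ = ⌈17574/565⌉ − ⌈17271/565⌉ = 32 − 31 = 1
n=58: ⌈(59·303)/565⌉ − ⌈(58·303)/565⌉ = ⌈17877/565⌉ − ⌈17574/565⌉ = 32 − 32 = 0
n=59: ⌈(60·303)/565⌉ − ⌈(59·303)/565⌉ = ⌈18180/565⌉ − ⌈17877/565⌉ = 33 − 32 = 1
n=60: ⌈(61·303)/565⌉ − ⌈(60·303)/565⌉ = ⌈18483/565⌉ − ⌈18180/565⌉ = 33 − 33 = 0
n=61: ⌈(62·303)/565⌉ − ⌈(61·303)/565⌉ = ⌈18786/565⌉ − ⌈18483/565⌉ = 34 − 33 = 1
n=62: ⌈(63·303)/565⌉ − ⌈(62·303)/565⌉ = ⌈19089/565⌉ − ⌈18786/565⌉ = 34 − 34 = 0
n=63: ⌈(64·303)/565⌉ − ⌈(63·303)/565⌉ = ⌈19392/565⌉ − ⌈19089/565⌉ = 35 − 34 = 1
n=64: ⌈(65·303)/565⌉ − ⌈(64·303)/565⌉ = ⌈19695/565⌉ − ⌈19392/565⌉ = 35 − 35 = 0
n=65: ⌈(66·303)/565⌉ − ⌈(65·303)/565⌉ = ⌈19998/565⌉ − ⌈19695/565⌉ = 36 − 35 = 1
n=66: ⌈(67·303)/565⌉ − ⌈(66·303)/565⌉ = ⌈20301/565⌉ − ⌈19998/565⌉ = 36 − 36 = 0
n=67: ⌈(68·303)/565⌉ − ⌈(67·303)/565⌉ = ⌈20604/565⌉ − ⌈20301/565⌉ = 37 − 36 = 1
n=68: ⌈(69·303)/565⌉ − ⌈(68·303)/565⌉ = ⌈20907/565⌉ − ⌈20604/565⌉ = 38 − 37 = 1
n=69: ⌈(70·303)/565⌉ − ⌈(69·303)/565⌉ = ⌈21210/565⌉ − ⌈20907/565⌉ = 38 − 38 = 0
n=70: ⌈(71·303)/565⌉ − ⌈(70·303)/565⌉ = ⌈21513/565⌉ − ⌈21210/565⌉ = 39 − 38 = 1
n=71: ⌈(72·303)/565⌉ − ⌈(71·303)/565⌉ = ⌈21816/565⌉ − ⌈21513/565⌉ = 39 − 39 = 0
n=72: ⌈(73·303)/565⌉ − ⌈(72·303)/565⌉ = ⌈22119/565⌉ − ⌈21816/565⌉ = 40 − 39 = 1
n=73: ⌈(74·303)/565⌉ − ⌈(73·303)/565⌉ = ⌈22422/565⌉ − ⌈22119/565⌉ = 40 − 40 = 0
n=74: ⌈(75·303)/565⌉ − ⌈(74·303)/565⌉ = ⌈22725/565⌉ − ⌈22422/565⌉ = 41 − 40 = 1
n=75: ⌈(76·303)/565⌉ − ⌈(75·303)/565⌉ = ⌈23028/565⌉ − ⌈22725/565⌉ = 41 − 41 = 0
n=76: ⌈(77·303)/565⌉ − ⌈(76·303)/565⌉ = ⌈23331/565⌉ − ⌈23028/565⌉ = 42 − 41 = 1
n=77: ⌈(78·303)/565⌉ − ⌈(77·303)/565⌉ = ⌈23634/565⌉ − ⌈23331/565⌉ = 42 − 42 = 0
n=78: ⌈(79·303)/565⌉ − ⌈(78·303)/565⌉ = ⌈23937/565⌉ − ⌈23634/565⌉ = 43 − 42 = 1
n=79: ⌈(80·303)/565⌉ − ⌈(79·303)/565⌉ = ⌈24240/565⌉ − ⌈23937/565⌉ = 43 − 43 = 0
n=80: ⌈(81·303)/565⌉ − ⌈(80·303)/565⌉ = ⌈24543/565⌉ − ⌈24240/565⌉ = 44 − 43 = 1
n=81: ⌈(82·303)/565⌉ − ⌈(81·303)/565⌉ = ⌈24846/565⌉ − ⌈24543/565⌉ = 44 − 44 = 0
n=82: ⌈(83·303)/565⌉ − ⌈(82·303)/565⌉ = ⌈25149/565⌉ − ⌈24846/565⌉ = 45 − 44 = 1
n=83: ⌈(84·303)/565⌉ − ⌈(83·303)/565⌉ = ⌈25452/565⌉ − ⌈25149/565⌉ = 46 − 45 = 1
n=84: ⌈(85·303)/565⌉ − ⌈(84·303)/565⌉ = ⌈25755/565⌉ − ⌈25452/565⌉ = 46 − 46 = 0
n=85: ⌈(86·303)/565⌉ − ⌈(85·303)/565⌉ = ⌈26058/565⌉ − ⌈25755/565⌉ = 47 − 46 = 1
n=86: ⌈(87·303)/565⌉ − ⌈(86·303)/565⌉ = ⌈26361/565⌉ − ⌈26058/565⌉ = 47 − 47 = 0
n=87: ⌈(88·303)/565⌉ − ⌈(87·303)/565⌉ = ⌈26664/565⌉ − ⌈26361/565⌉ = 48 − 47 = 1
n=88: ⌈(89·303)/565⌉ − ⌈(88·303)/565⌉ = ⌈26967/565⌉ − ⌈26664/565⌉ = 48 − 48 = 0
n=89: ⌈(90·303)/565⌉ − ⌈(89·303)/565⌉ = ⌈27270/565⌉ − ⌈26967/565⌉ = 49 − 48 = 1
n=90: ⌈(91·303)/565⌉ − ⌈(90·303)/565⌉ = ⌈27573/565⌉ − ⌈27270/565⌉ = 49 − 49 = 0
n=91: ⌈(92·303)/565⌉ − ⌈(91·303)/565⌉ = ⌈27876/565⌉ − ⌈27573/565⌉ = 50 − 49 = 1
n=92: ⌈(93·303)/565⌉ − ⌈(92·303)/565⌉ = ⌈28179/565⌉ − ⌈27876/565⌉ = 50 − 50 = 0
n=93: ⌈(94·303)/565⌉ − ⌈(93·303)/565⌉ = ⌈28482/565⌉ − ⌈28179/565⌉ = 51 − 50 = 1
n=94: ⌈(95·303)/565⌉ − ⌈(94·303)/565⌉ = ⌈28785/565⌉ − ⌈28482/565⌉ = 51 − 51 = 0

11010101010101101010101010110101010101010110101010101011010101010101101010101010101101010101010


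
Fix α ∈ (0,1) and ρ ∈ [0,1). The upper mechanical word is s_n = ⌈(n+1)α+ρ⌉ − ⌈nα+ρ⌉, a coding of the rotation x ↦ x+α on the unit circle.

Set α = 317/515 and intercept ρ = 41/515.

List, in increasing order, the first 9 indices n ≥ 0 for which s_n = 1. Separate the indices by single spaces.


1 3 4 6 7 9 11 12 14

n=0: ⌈358/515⌉−⌈41/515⌉ = 1−1 = 0
n=1: ⌈675/515⌉−⌈358/515⌉ = 2−1 = 1  ← one
n=2: ⌈992/515⌉−⌈675/515⌉ = 2−2 = 0
n=3: ⌈1309/515⌉−⌈992/515⌉ = 3−2 = 1  ← one
n=4: ⌈1626/515⌉−⌈1309/515⌉ = 4−3 = 1  ← one
n=5: ⌈1943/515⌉−⌈1626/515⌉ = 4−4 = 0
n=6: ⌈2260/515⌉−⌈1943/515⌉ = 5−4 = 1  ← one
n=7: ⌈2577/515⌉−⌈2260/515⌉ = 6−5 = 1  ← one
n=8: ⌈2894/515⌉−⌈2577/515⌉ = 6−6 = 0
n=9: ⌈3211/515⌉−⌈2894/515⌉ = 7−6 = 1  ← one
n=10: ⌈3528/515⌉−⌈3211/515⌉ = 7−7 = 0
n=11: ⌈3845/515⌉−⌈3528/515⌉ = 8−7 = 1  ← one
n=12: ⌈4162/515⌉−⌈3845/515⌉ = 9−8 = 1  ← one
n=13: ⌈4479/515⌉−⌈4162/515⌉ = 9−9 = 0
n=14: ⌈4796/515⌉−⌈4479/515⌉ = 10−9 = 1  ← one
positions of the first 9 ones: 1 3 4 6 7 9 11 12 14


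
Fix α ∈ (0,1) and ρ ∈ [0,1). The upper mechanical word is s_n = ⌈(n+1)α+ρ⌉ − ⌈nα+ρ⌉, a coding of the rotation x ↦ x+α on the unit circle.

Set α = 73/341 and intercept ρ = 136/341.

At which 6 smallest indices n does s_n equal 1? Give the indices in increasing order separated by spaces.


n=0: ⌈209/341⌉−⌈136/341⌉ = 1−1 = 0
n=1: ⌈282/341⌉−⌈209/341⌉ = 1−1 = 0
n=2: ⌈355/341⌉−⌈282/341⌉ = 2−1 = 1  ← one
n=3: ⌈428/341⌉−⌈355/341⌉ = 2−2 = 0
n=4: ⌈501/341⌉−⌈428/341⌉ = 2−2 = 0
n=5: ⌈574/341⌉−⌈501/341⌉ = 2−2 = 0
n=6: ⌈647/341⌉−⌈574/341⌉ = 2−2 = 0
n=7: ⌈720/341⌉−⌈647/341⌉ = 3−2 = 1  ← one
n=8: ⌈793/341⌉−⌈720/341⌉ = 3−3 = 0
n=9: ⌈866/341⌉−⌈793/341⌉ = 3−3 = 0
n=10: ⌈939/341⌉−⌈866/341⌉ = 3−3 = 0
n=11: ⌈1012/341⌉−⌈939/341⌉ = 3−3 = 0
n=12: ⌈1085/341⌉−⌈1012/341⌉ = 4−3 = 1  ← one
n=13: ⌈1158/341⌉−⌈1085/341⌉ = 4−4 = 0
n=14: ⌈1231/341⌉−⌈1158/341⌉ = 4−4 = 0
n=15: ⌈1304/341⌉−⌈1231/341⌉ = 4−4 = 0
n=16: ⌈1377/341⌉−⌈1304/341⌉ = 5−4 = 1  ← one
n=17: ⌈1450/341⌉−⌈1377/341⌉ = 5−5 = 0
n=18: ⌈1523/341⌉−⌈1450/341⌉ = 5−5 = 0
n=19: ⌈1596/341⌉−⌈1523/341⌉ = 5−5 = 0
n=20: ⌈1669/341⌉−⌈1596/341⌉ = 5−5 = 0
n=21: ⌈1742/341⌉−⌈1669/341⌉ = 6−5 = 1  ← one
n=22: ⌈1815/341⌉−⌈1742/341⌉ = 6−6 = 0
n=23: ⌈1888/341⌉−⌈1815/341⌉ = 6−6 = 0
n=24: ⌈1961/341⌉−⌈1888/341⌉ = 6−6 = 0
n=25: ⌈2034/341⌉−⌈1961/341⌉ = 6−6 = 0
n=26: ⌈2107/341⌉−⌈2034/341⌉ = 7−6 = 1  ← one
positions of the first 6 ones: 2 7 12 16 21 26

2 7 12 16 21 26


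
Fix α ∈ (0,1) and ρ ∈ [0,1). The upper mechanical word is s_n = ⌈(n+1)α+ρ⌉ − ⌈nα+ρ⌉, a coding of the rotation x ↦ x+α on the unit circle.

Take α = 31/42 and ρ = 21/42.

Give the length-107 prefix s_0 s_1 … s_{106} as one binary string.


10111011101110111011011101110111011101110110111011101110111011011101110111011101110110111011101110111011011

n=0: ⌈(1·31+21)/42⌉ − ⌈(0·31+21)/42⌉ = ⌈52/42⌉ − ⌈21/42⌉ = 2 − 1 = 1
n=1: ⌈(2·31+21)/42⌉ − ⌈(1·31+21)/42⌉ = ⌈83/42⌉ − ⌈52/42⌉ = 2 − 2 = 0
n=2: ⌈(3·31+21)/42⌉ − ⌈(2·31+21)/42⌉ = ⌈114/42⌉ − ⌈83/42⌉ = 3 − 2 = 1
n=3: ⌈(4·31+21)/42⌉ − ⌈(3·31+21)/42⌉ = ⌈145/42⌉ − ⌈114/42⌉ = 4 − 3 = 1
n=4: ⌈(5·31+21)/42⌉ − ⌈(4·31+21)/42⌉ = ⌈176/42⌉ − ⌈145/42⌉ = 5 − 4 = 1
n=5: ⌈(6·31+21)/42⌉ − ⌈(5·31+21)/42⌉ = ⌈207/42⌉ − ⌈176/42⌉ = 5 − 5 = 0
n=6: ⌈(7·31+21)/42⌉ − ⌈(6·31+21)/42⌉ = ⌈238/42⌉ − ⌈207/42⌉ = 6 − 5 = 1
n=7: ⌈(8·31+21)/42⌉ − ⌈(7·31+21)/42⌉ = ⌈269/42⌉ − ⌈238/42⌉ = 7 − 6 = 1
n=8: ⌈(9·31+21)/42⌉ − ⌈(8·31+21)/42⌉ = ⌈300/42⌉ − ⌈269/42⌉ = 8 − 7 = 1
n=9: ⌈(10·31+21)/42⌉ − ⌈(9·31+21)/42⌉ = ⌈331/42⌉ − ⌈300/42⌉ = 8 − 8 = 0
n=10: ⌈(11·31+21)/42⌉ − ⌈(10·31+21)/42⌉ = ⌈362/42⌉ − ⌈331/42⌉ = 9 − 8 = 1
n=11: ⌈(12·31+21)/42⌉ − ⌈(11·31+21)/42⌉ = ⌈393/42⌉ − ⌈362/42⌉ = 10 − 9 = 1
n=12: ⌈(13·31+21)/42⌉ − ⌈(12·31+21)/42⌉ = ⌈424/42⌉ − ⌈393/42⌉ = 11 − 10 = 1
n=13: ⌈(14·31+21)/42⌉ − ⌈(13·31+21)/42⌉ = ⌈455/42⌉ − ⌈424/42⌉ = 11 − 11 = 0
n=14: ⌈(15·31+21)/42⌉ − ⌈(14·31+21)/42⌉ = ⌈486/42⌉ − ⌈455/42⌉ = 12 − 11 = 1
n=15: ⌈(16·31+21)/42⌉ − ⌈(15·31+21)/42⌉ = ⌈517/42⌉ − ⌈486/42⌉ = 13 − 12 = 1
n=16: ⌈(17·31+21)/42⌉ − ⌈(16·31+21)/42⌉ = ⌈548/42⌉ − ⌈517/42⌉ = 14 − 13 = 1
n=17: ⌈(18·31+21)/42⌉ − ⌈(17·31+21)/42⌉ = ⌈579/42⌉ − ⌈548/42⌉ = 14 − 14 = 0
n=18: ⌈(19·31+21)/42⌉ − ⌈(18·31+21)/42⌉ = ⌈610/42⌉ − ⌈579/42⌉ = 15 − 14 = 1
n=19: ⌈(20·31+21)/42⌉ − ⌈(19·31+21)/42⌉ = ⌈641/42⌉ − ⌈610/42⌉ = 16 − 15 = 1
n=20: ⌈(21·31+21)/42⌉ − ⌈(20·31+21)/42⌉ = ⌈672/42⌉ − ⌈641/42⌉ = 16 − 16 = 0
n=21: ⌈(22·31+21)/42⌉ − ⌈(21·31+21)/42⌉ = ⌈703/42⌉ − ⌈672/42⌉ = 17 − 16 = 1
n=22: ⌈(23·31+21)/42⌉ − ⌈(22·31+21)/42⌉ = ⌈734/42⌉ − ⌈703/42⌉ = 18 − 17 = 1
n=23: ⌈(24·31+21)/42⌉ − ⌈(23·31+21)/42⌉ = ⌈765/42⌉ − ⌈734/42⌉ = 19 − 18 = 1
n=24: ⌈(25·31+21)/42⌉ − ⌈(24·31+21)/42⌉ = ⌈796/42⌉ − ⌈765/42⌉ = 19 − 19 = 0
n=25: ⌈(26·31+21)/42⌉ − ⌈(25·31+21)/42⌉ = ⌈827/42⌉ − ⌈796/42⌉ = 20 − 19 = 1
n=26: ⌈(27·31+21)/42⌉ − ⌈(26·31+21)/42⌉ = ⌈858/42⌉ − ⌈827/42⌉ = 21 − 20 = 1
n=27: ⌈(28·31+21)/42⌉ − ⌈(27·31+21)/42⌉ = ⌈889/42⌉ − ⌈858/42⌉ = 22 − 21 = 1
n=28: ⌈(29·31+21)/42⌉ − ⌈(28·31+21)/42⌉ = ⌈920/42⌉ − ⌈889/42⌉ = 22 − 22 = 0
n=29: ⌈(30·31+21)/42⌉ − ⌈(29·31+21)/42⌉ = ⌈951/42⌉ − ⌈920/42⌉ = 23 − 22 = 1
n=30: ⌈(31·31+21)/42⌉ − ⌈(30·31+21)/42⌉ = ⌈982/42⌉ − ⌈951/42⌉ = 24 − 23 = 1
n=31: ⌈(32·31+21)/42⌉ − ⌈(31·31+21)/42⌉ = ⌈1013/42⌉ − ⌈982/42⌉ = 25 − 24 = 1
n=32: ⌈(33·31+21)/42⌉ − ⌈(32·31+21)/42⌉ = ⌈1044/42⌉ − ⌈1013/42⌉ = 25 − 25 = 0
n=33: ⌈(34·31+21)/42⌉ − ⌈(33·31+21)/42⌉ = ⌈1075/42⌉ − ⌈1044/42⌉ = 26 − 25 = 1
n=34: ⌈(35·31+21)/42⌉ − ⌈(34·31+21)/42⌉ = ⌈1106/42⌉ − ⌈1075/42⌉ = 27 − 26 = 1
n=35: ⌈(36·31+21)/42⌉ − ⌈(35·31+21)/42⌉ = ⌈1137/42⌉ − ⌈1106/42⌉ = 28 − 27 = 1
n=36: ⌈(37·31+21)/42⌉ − ⌈(36·31+21)/42⌉ = ⌈1168/42⌉ − ⌈1137/42⌉ = 28 − 28 = 0
n=37: ⌈(38·31+21)/42⌉ − ⌈(37·31+21)/42⌉ = ⌈1199/42⌉ − ⌈1168/42⌉ = 29 − 28 = 1
n=38: ⌈(39·31+21)/42⌉ − ⌈(38·31+21)/42⌉ = ⌈1230/42⌉ − ⌈1199/42⌉ = 30 − 29 = 1
n=39: ⌈(40·31+21)/42⌉ − ⌈(39·31+21)/42⌉ = ⌈1261/42⌉ − ⌈1230/42⌉ = 31 − 30 = 1
n=40: ⌈(41·31+21)/42⌉ − ⌈(40·31+21)/42⌉ = ⌈1292/42⌉ − ⌈1261/42⌉ = 31 − 31 = 0
n=41: ⌈(42·31+21)/42⌉ − ⌈(41·31+21)/42⌉ = ⌈1323/42⌉ − ⌈1292/42⌉ = 32 − 31 = 1
n=42: ⌈(43·31+21)/42⌉ − ⌈(42·31+21)/42⌉ = ⌈1354/42⌉ − ⌈1323/42⌉ = 33 − 32 = 1
n=43: ⌈(44·31+21)/42⌉ − ⌈(43·31+21)/42⌉ = ⌈1385/42⌉ − ⌈1354/42⌉ = 33 − 33 = 0
n=44: ⌈(45·31+21)/42⌉ − ⌈(44·31+21)/42⌉ = ⌈1416/42⌉ − ⌈1385/42⌉ = 34 − 33 = 1
n=45: ⌈(46·31+21)/42⌉ − ⌈(45·31+21)/42⌉ = ⌈1447/42⌉ − ⌈1416/42⌉ = 35 − 34 = 1
n=46: ⌈(47·31+21)/42⌉ − ⌈(46·31+21)/42⌉ = ⌈1478/42⌉ − ⌈1447/42⌉ = 36 − 35 = 1
n=47: ⌈(48·31+21)/42⌉ − ⌈(47·31+21)/42⌉ = ⌈1509/42⌉ − ⌈1478/42⌉ = 36 − 36 = 0
n=48: ⌈(49·31+21)/42⌉ − ⌈(48·31+21)/42⌉ = ⌈1540/42⌉ − ⌈1509/42⌉ = 37 − 36 = 1
n=49: ⌈(50·31+21)/42⌉ − ⌈(49·31+21)/42⌉ = ⌈1571/42⌉ − ⌈1540/42⌉ = 38 − 37 = 1
n=50: ⌈(51·31+21)/42⌉ − ⌈(50·31+21)/42⌉ = ⌈1602/42⌉ − ⌈1571/42⌉ = 39 − 38 = 1
n=51: ⌈(52·31+21)/42⌉ − ⌈(51·31+21)/42⌉ = ⌈1633/42⌉ − ⌈1602/42⌉ = 39 − 39 = 0
n=52: ⌈(53·31+21)/42⌉ − ⌈(52·31+21)/42⌉ = ⌈1664/42⌉ − ⌈1633/42⌉ = 40 − 39 = 1
n=53: ⌈(54·31+21)/42⌉ − ⌈(53·31+21)/42⌉ = ⌈1695/42⌉ − ⌈1664/42⌉ = 41 − 40 = 1
n=54: ⌈(55·31+21)/42⌉ − ⌈(54·31+21)/42⌉ = ⌈1726/42⌉ − ⌈1695/42⌉ = 42 − 41 = 1
n=55: ⌈(56·31+21)/42⌉ − ⌈(55·31+21)/42⌉ = ⌈1757/42⌉ − ⌈1726/42⌉ = 42 − 42 = 0
n=56: ⌈(57·31+21)/42⌉ − ⌈(56·31+21)/42⌉ = ⌈1788/42⌉ − ⌈1757/42⌉ = 43 − 42 = 1
n=57: ⌈(58·31+21)/42⌉ − ⌈(57·31+21)/42⌉ = ⌈1819/42⌉ − ⌈1788/42⌉ = 44 − 43 = 1
n=58: ⌈(59·31+21)/42⌉ − ⌈(58·31+21)/42⌉ = ⌈1850/42⌉ − ⌈1819/42⌉ = 45 − 44 = 1
n=59: ⌈(60·31+21)/42⌉ − ⌈(59·31+21)/42⌉ = ⌈1881/42⌉ − ⌈1850/42⌉ = 45 − 45 = 0
n=60: ⌈(61·31+21)/42⌉ − ⌈(60·31+21)/42⌉ = ⌈1912/42⌉ − ⌈1881/42⌉ = 46 − 45 = 1
n=61: ⌈(62·31+21)/42⌉ − ⌈(61·31+21)/42⌉ = ⌈1943/42⌉ − ⌈1912/42⌉ = 47 − 46 = 1
n=62: ⌈(63·31+21)/42⌉ − ⌈(62·31+21)/42⌉ = ⌈1974/42⌉ − ⌈1943/42⌉ = 47 − 47 = 0
n=63: ⌈(64·31+21)/42⌉ − ⌈(63·31+21)/42⌉ = ⌈2005/42⌉ − ⌈1974/42⌉ = 48 − 47 = 1
n=64: ⌈(65·31+21)/42⌉ − ⌈(64·31+21)/42⌉ = ⌈2036/42⌉ − ⌈2005/42⌉ = 49 − 48 = 1
n=65: ⌈(66·31+21)/42⌉ − ⌈(65·31+21)/42⌉ = ⌈2067/42⌉ − ⌈2036/42⌉ = 50 − 49 = 1
n=66: ⌈(67·31+21)/42⌉ − ⌈(66·31+21)/42⌉ = ⌈2098/42⌉ − ⌈2067/42⌉ = 50 − 50 = 0
n=67: ⌈(68·31+21)/42⌉ − ⌈(67·31+21)/42⌉ = ⌈2129/42⌉ − ⌈2098/42⌉ = 51 − 50 = 1
n=68: ⌈(69·31+21)/42⌉ − ⌈(68·31+21)/42⌉ = ⌈2160/42⌉ − ⌈2129/42⌉ = 52 − 51 = 1
n=69: ⌈(70·31+21)/42⌉ − ⌈(69·31+21)/42⌉ = ⌈2191/42⌉ − ⌈2160/42⌉ = 53 − 52 = 1
n=70: ⌈(71·31+21)/42⌉ − ⌈(70·31+21)/42⌉ = ⌈2222/42⌉ − ⌈2191/42⌉ = 53 − 53 = 0
n=71: ⌈(72·31+21)/42⌉ − ⌈(71·31+21)/42⌉ = ⌈2253/42⌉ − ⌈2222/42⌉ = 54 − 53 = 1
n=72: ⌈(73·31+21)/42⌉ − ⌈(72·31+21)/42⌉ = ⌈2284/42⌉ − ⌈2253/42⌉ = 55 − 54 = 1
n=73: ⌈(74·31+21)/42⌉ − ⌈(73·31+21)/42⌉ = ⌈2315/42⌉ − ⌈2284/42⌉ = 56 − 55 = 1
n=74: ⌈(75·31+21)/42⌉ − ⌈(74·31+21)/42⌉ = ⌈2346/42⌉ − ⌈2315/42⌉ = 56 − 56 = 0
n=75: ⌈(76·31+21)/42⌉ − ⌈(75·31+21)/42⌉ = ⌈2377/42⌉ − ⌈2346/42⌉ = 57 − 56 = 1
n=76: ⌈(77·31+21)/42⌉ − ⌈(76·31+21)/42⌉ = ⌈2408/42⌉ − ⌈2377/42⌉ = 58 − 57 = 1
n=77: ⌈(78·31+21)/42⌉ − ⌈(77·31+21)/42⌉ = ⌈2439/42⌉ − ⌈2408/42⌉ = 59 − 58 = 1
n=78: ⌈(79·31+21)/42⌉ − ⌈(78·31+21)/42⌉ = ⌈2470/42⌉ − ⌈2439/42⌉ = 59 − 59 = 0
n=79: ⌈(80·31+21)/42⌉ − ⌈(79·31+21)/42⌉ = ⌈2501/42⌉ − ⌈2470/42⌉ = 60 − 59 = 1
n=80: ⌈(81·31+21)/42⌉ − ⌈(80·31+21)/42⌉ = ⌈2532/42⌉ − ⌈2501/42⌉ = 61 − 60 = 1
n=81: ⌈(82·31+21)/42⌉ − ⌈(81·31+21)/42⌉ = ⌈2563/42⌉ − ⌈2532/42⌉ = 62 − 61 = 1
n=82: ⌈(83·31+21)/42⌉ − ⌈(82·31+21)/42⌉ = ⌈2594/42⌉ − ⌈2563/42⌉ = 62 − 62 = 0
n=83: ⌈(84·31+21)/42⌉ − ⌈(83·31+21)/42⌉ = ⌈2625/42⌉ − ⌈2594/42⌉ = 63 − 62 = 1
n=84: ⌈(85·31+21)/42⌉ − ⌈(84·31+21)/42⌉ = ⌈2656/42⌉ − ⌈2625/42⌉ = 64 − 63 = 1
n=85: ⌈(86·31+21)/42⌉ − ⌈(85·31+21)/42⌉ = ⌈2687/42⌉ − ⌈2656/42⌉ = 64 − 64 = 0
n=86: ⌈(87·31+21)/42⌉ − ⌈(86·31+21)/42⌉ = ⌈2718/42⌉ − ⌈2687/42⌉ = 65 − 64 = 1
n=87: ⌈(88·31+21)/42⌉ − ⌈(87·31+21)/42⌉ = ⌈2749/42⌉ − ⌈2718/42⌉ = 66 − 65 = 1
n=88: ⌈(89·31+21)/42⌉ − ⌈(88·31+21)/42⌉ = ⌈2780/42⌉ − ⌈2749/42⌉ = 67 − 66 = 1
n=89: ⌈(90·31+21)/42⌉ − ⌈(89·31+21)/42⌉ = ⌈2811/42⌉ − ⌈2780/42⌉ = 67 − 67 = 0
n=90: ⌈(91·31+21)/42⌉ − ⌈(90·31+21)/42⌉ = ⌈2842/42⌉ − ⌈2811/42⌉ = 68 − 67 = 1
n=91: ⌈(92·31+21)/42⌉ − ⌈(91·31+21)/42⌉ = ⌈2873/42⌉ − ⌈2842/42⌉ = 69 − 68 = 1
n=92: ⌈(93·31+21)/42⌉ − ⌈(92·31+21)/42⌉ = ⌈2904/42⌉ − ⌈2873/42⌉ = 70 − 69 = 1
n=93: ⌈(94·31+21)/42⌉ − ⌈(93·31+21)/42⌉ = ⌈2935/42⌉ − ⌈2904/42⌉ = 70 − 70 = 0
n=94: ⌈(95·31+21)/42⌉ − ⌈(94·31+21)/42⌉ = ⌈2966/42⌉ − ⌈2935/42⌉ = 71 − 70 = 1
n=95: ⌈(96·31+21)/42⌉ − ⌈(95·31+21)/42⌉ = ⌈2997/42⌉ − ⌈2966/42⌉ = 72 − 71 = 1
n=96: ⌈(97·31+21)/42⌉ − ⌈(96·31+21)/42⌉ = ⌈3028/42⌉ − ⌈2997/42⌉ = 73 − 72 = 1
n=97: ⌈(98·31+21)/42⌉ − ⌈(97·31+21)/42⌉ = ⌈3059/42⌉ − ⌈3028/42⌉ = 73 − 73 = 0
n=98: ⌈(99·31+21)/42⌉ − ⌈(98·31+21)/42⌉ = ⌈3090/42⌉ − ⌈3059/42⌉ = 74 − 73 = 1
n=99: ⌈(100·31+21)/42⌉ − ⌈(99·31+21)/42⌉ = ⌈3121/42⌉ − ⌈3090/42⌉ = 75 − 74 = 1
n=100: ⌈(101·31+21)/42⌉ − ⌈(100·31+21)/42⌉ = ⌈3152/42⌉ − ⌈3121/42⌉ = 76 − 75 = 1
n=101: ⌈(102·31+21)/42⌉ − ⌈(101·31+21)/42⌉ = ⌈3183/42⌉ − ⌈3152/42⌉ = 76 − 76 = 0
n=102: ⌈(103·31+21)/42⌉ − ⌈(102·31+21)/42⌉ = ⌈3214/42⌉ − ⌈3183/42⌉ = 77 − 76 = 1
n=103: ⌈(104·31+21)/42⌉ − ⌈(103·31+21)/42⌉ = ⌈3245/42⌉ − ⌈3214/42⌉ = 78 − 77 = 1
n=104: ⌈(105·31+21)/42⌉ − ⌈(104·31+21)/42⌉ = ⌈3276/42⌉ − ⌈3245/42⌉ = 78 − 78 = 0
n=105: ⌈(106·31+21)/42⌉ − ⌈(105·31+21)/42⌉ = ⌈3307/42⌉ − ⌈3276/42⌉ = 79 − 78 = 1
n=106: ⌈(107·31+21)/42⌉ − ⌈(106·31+21)/42⌉ = ⌈3338/42⌉ − ⌈3307/42⌉ = 80 − 79 = 1
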